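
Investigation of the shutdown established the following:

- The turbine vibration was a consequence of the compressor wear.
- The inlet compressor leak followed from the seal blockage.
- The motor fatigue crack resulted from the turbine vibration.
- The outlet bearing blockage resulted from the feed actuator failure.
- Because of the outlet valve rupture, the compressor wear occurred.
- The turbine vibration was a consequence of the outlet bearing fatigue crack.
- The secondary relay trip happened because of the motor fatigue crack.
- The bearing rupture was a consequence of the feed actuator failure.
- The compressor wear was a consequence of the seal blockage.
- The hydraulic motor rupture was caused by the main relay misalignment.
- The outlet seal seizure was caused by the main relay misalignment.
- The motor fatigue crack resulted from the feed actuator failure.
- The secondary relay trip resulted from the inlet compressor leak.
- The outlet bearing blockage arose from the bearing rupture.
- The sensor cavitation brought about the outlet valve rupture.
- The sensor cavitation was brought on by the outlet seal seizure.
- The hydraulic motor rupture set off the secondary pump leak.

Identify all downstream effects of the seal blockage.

Direct effects: the compressor wear, the inlet compressor leak.
2 steps out: the turbine vibration, the secondary relay trip.
3 steps out: the motor fatigue crack.
Not reachable from it: the main relay misalignment, the hydraulic motor rupture, the outlet seal seizure, the feed actuator failure, the sensor cavitation, the outlet valve rupture, the secondary pump leak, the bearing rupture, the outlet bearing fatigue crack, the outlet bearing blockage.

the compressor wear, the inlet compressor leak, the motor fatigue crack, the secondary relay trip, the turbine vibration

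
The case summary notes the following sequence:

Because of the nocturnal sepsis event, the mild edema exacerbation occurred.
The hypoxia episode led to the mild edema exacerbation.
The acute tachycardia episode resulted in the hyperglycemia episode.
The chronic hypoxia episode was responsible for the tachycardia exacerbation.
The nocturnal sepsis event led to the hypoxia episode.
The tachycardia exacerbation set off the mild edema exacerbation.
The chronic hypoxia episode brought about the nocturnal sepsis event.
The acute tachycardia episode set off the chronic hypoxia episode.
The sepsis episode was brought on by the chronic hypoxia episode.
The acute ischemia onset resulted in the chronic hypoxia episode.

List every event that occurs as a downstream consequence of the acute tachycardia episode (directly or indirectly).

the chronic hypoxia episode, the hyperglycemia episode, the hypoxia episode, the mild edema exacerbation, the nocturnal sepsis event, the sepsis episode, the tachycardia exacerbation

Direct effects: the chronic hypoxia episode, the hyperglycemia episode.
2 steps out: the nocturnal sepsis event, the sepsis episode, the tachycardia exacerbation.
3 steps out: the hypoxia episode, the mild edema exacerbation.
Not reachable from it: the acute ischemia onset.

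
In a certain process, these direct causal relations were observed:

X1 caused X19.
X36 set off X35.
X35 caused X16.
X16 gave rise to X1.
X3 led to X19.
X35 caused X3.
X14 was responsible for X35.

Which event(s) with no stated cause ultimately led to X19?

Tracing upstream from X19: X19 ← X3 ← X35 ← X14.
A separate upstream branch: X19 ← X3 ← X35 ← X36.
Each of those chain origins has no stated cause.

X14, X36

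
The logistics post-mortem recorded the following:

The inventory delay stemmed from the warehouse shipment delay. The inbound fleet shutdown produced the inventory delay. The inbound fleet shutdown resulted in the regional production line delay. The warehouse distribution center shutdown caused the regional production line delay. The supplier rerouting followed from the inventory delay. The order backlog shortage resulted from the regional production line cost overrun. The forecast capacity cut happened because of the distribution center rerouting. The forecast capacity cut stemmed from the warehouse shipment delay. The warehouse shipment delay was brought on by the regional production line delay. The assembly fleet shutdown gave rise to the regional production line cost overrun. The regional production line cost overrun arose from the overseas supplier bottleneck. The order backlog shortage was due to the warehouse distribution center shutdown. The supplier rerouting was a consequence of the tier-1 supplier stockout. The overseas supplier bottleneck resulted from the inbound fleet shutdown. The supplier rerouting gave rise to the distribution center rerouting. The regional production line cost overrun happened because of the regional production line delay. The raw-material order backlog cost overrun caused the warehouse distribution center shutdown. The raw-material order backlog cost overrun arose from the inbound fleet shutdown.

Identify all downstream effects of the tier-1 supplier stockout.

the distribution center rerouting, the forecast capacity cut, the supplier rerouting

Direct effects: the supplier rerouting.
2 steps out: the distribution center rerouting.
3 steps out: the forecast capacity cut.
Not reachable from it: the assembly fleet shutdown, the inbound fleet shutdown, the raw-material order backlog cost overrun, the warehouse distribution center shutdown, the regional production line delay, the warehouse shipment delay, the inventory delay, the overseas supplier bottleneck, the regional production line cost overrun, the order backlog shortage.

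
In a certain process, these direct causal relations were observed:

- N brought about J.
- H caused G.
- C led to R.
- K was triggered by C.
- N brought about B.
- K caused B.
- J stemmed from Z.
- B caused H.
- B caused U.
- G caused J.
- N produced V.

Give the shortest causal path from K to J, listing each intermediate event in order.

K → B
B → H
H → G
G → J
Length: 4 steps.

K → B → H → G → J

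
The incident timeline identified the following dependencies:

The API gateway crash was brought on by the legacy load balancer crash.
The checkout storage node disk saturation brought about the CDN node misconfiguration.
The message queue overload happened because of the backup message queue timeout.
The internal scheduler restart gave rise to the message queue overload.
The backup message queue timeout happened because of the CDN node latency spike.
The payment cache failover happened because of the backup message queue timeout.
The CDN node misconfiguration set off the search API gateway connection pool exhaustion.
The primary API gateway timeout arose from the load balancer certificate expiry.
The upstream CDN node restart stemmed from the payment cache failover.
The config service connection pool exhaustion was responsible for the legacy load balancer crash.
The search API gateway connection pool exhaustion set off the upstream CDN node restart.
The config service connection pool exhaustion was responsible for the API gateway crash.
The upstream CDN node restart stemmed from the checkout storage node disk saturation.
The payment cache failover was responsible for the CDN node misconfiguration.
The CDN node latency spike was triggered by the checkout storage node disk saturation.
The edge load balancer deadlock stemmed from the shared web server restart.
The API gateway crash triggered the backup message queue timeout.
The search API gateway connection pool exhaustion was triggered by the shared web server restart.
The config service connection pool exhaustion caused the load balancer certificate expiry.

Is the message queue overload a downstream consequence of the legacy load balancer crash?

Yes

There is a causal chain: the legacy load balancer crash → the API gateway crash → the backup message queue timeout → the message queue overload.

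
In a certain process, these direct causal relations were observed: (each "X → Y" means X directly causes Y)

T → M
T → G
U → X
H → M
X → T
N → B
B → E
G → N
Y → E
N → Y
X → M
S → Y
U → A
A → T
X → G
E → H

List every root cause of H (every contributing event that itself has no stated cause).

S, U

Tracing upstream from H: H ← E ← B ← N ← G ← X ← U.
A separate upstream branch: H ← E ← Y ← S.
Each of those chain origins has no stated cause.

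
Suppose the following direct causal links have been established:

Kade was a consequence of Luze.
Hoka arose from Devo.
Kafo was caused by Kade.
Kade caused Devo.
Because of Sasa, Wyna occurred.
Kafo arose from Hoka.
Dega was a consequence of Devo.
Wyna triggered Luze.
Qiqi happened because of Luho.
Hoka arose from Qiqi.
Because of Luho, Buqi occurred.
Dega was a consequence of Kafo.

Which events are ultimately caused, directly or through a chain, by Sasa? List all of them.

Direct effects: Wyna.
2 steps out: Luze.
3 steps out: Kade.
4 steps out: Devo, Kafo.
5 steps out: Hoka, Dega.
Not reachable from it: Luho, Buqi, Qiqi.

Dega, Devo, Hoka, Kade, Kafo, Luze, Wyna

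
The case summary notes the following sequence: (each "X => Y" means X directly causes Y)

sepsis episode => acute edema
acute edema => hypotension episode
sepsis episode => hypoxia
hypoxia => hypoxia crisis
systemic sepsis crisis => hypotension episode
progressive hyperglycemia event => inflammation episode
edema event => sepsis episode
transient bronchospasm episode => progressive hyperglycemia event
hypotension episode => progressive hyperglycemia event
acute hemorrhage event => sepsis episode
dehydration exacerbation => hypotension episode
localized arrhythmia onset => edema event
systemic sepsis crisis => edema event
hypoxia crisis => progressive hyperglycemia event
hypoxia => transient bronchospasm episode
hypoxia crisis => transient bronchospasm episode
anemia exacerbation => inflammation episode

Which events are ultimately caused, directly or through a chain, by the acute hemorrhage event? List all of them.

the acute edema, the hypotension episode, the hypoxia, the hypoxia crisis, the inflammation episode, the progressive hyperglycemia event, the sepsis episode, the transient bronchospasm episode

Direct effects: the sepsis episode.
2 steps out: the hypoxia, the acute edema.
3 steps out: the hypotension episode, the hypoxia crisis, the transient bronchospasm episode.
4 steps out: the progressive hyperglycemia event.
5 steps out: the inflammation episode.
Not reachable from it: the systemic sepsis crisis, the localized arrhythmia onset, the edema event, the dehydration exacerbation, the anemia exacerbation.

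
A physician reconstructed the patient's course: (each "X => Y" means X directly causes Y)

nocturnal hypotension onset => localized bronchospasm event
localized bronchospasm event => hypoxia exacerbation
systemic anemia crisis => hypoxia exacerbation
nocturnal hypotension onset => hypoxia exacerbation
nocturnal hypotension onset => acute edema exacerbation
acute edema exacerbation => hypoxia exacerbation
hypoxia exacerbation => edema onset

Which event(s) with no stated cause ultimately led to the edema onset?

Tracing upstream from the edema onset: the edema onset ← the hypoxia exacerbation ← the nocturnal hypotension onset.
A separate upstream branch: the edema onset ← the hypoxia exacerbation ← the systemic anemia crisis.
Each of those chain origins has no stated cause.

the nocturnal hypotension onset, the systemic anemia crisis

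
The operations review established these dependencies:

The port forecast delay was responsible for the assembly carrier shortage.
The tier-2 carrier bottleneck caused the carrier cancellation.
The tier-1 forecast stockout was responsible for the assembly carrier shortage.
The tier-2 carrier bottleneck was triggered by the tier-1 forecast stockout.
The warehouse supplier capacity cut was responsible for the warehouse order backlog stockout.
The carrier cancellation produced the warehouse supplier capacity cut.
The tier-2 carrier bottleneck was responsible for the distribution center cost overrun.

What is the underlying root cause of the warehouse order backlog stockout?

Tracing upstream from the warehouse order backlog stockout: the warehouse order backlog stockout ← the warehouse supplier capacity cut ← the carrier cancellation ← the tier-2 carrier bottleneck ← the tier-1 forecast stockout.
The tier-1 forecast stockout has no stated cause, so it is the root.

the tier-1 forecast stockout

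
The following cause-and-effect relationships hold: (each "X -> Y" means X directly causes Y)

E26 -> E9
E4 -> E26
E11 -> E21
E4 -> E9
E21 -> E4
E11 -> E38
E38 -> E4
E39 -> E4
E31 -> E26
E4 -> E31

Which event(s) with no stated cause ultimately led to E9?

Tracing upstream from E9: E9 ← E4 ← E38 ← E11.
A separate upstream branch: E9 ← E4 ← E39.
Each of those chain origins has no stated cause.

E11, E39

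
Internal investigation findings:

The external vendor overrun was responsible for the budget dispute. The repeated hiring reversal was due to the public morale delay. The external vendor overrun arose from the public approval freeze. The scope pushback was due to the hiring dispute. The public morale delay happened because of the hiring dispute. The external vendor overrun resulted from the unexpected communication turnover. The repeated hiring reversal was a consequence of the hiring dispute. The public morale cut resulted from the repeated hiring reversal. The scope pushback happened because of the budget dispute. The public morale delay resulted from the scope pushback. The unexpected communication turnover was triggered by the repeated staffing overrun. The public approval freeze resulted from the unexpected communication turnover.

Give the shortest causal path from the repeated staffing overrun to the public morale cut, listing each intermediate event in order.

the repeated staffing overrun → the unexpected communication turnover
the unexpected communication turnover → the external vendor overrun
the external vendor overrun → the budget dispute
the budget dispute → the scope pushback
the scope pushback → the public morale delay
the public morale delay → the repeated hiring reversal
the repeated hiring reversal → the public morale cut
Length: 7 steps.

the repeated staffing overrun → the unexpected communication turnover → the external vendor overrun → the budget dispute → the scope pushback → the public morale delay → the repeated hiring reversal → the public morale cut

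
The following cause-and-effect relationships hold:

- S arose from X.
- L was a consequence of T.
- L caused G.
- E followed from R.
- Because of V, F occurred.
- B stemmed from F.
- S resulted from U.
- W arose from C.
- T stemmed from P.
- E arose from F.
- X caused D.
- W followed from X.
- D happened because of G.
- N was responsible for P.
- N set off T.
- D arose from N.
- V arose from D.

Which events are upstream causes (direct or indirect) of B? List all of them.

D, F, G, L, N, P, T, V, X

Immediate cause of B: F.
Further upstream: X, N, P, T, L, G, D, V.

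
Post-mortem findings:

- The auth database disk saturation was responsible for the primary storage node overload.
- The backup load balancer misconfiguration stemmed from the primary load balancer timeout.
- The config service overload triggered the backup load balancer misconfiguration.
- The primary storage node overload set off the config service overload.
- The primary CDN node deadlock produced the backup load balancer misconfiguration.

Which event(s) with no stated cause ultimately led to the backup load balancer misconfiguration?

Tracing upstream from the backup load balancer misconfiguration: the backup load balancer misconfiguration ← the config service overload ← the primary storage node overload ← the auth database disk saturation.
A separate upstream branch: the backup load balancer misconfiguration ← the primary CDN node deadlock.
A separate upstream branch: the backup load balancer misconfiguration ← the primary load balancer timeout.
Each of those chain origins has no stated cause.

the auth database disk saturation, the primary CDN node deadlock, the primary load balancer timeout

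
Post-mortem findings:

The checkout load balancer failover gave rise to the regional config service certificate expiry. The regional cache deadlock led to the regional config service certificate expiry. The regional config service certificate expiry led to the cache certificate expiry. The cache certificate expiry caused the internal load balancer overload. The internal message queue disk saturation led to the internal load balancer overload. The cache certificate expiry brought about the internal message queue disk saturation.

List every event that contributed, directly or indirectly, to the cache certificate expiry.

the checkout load balancer failover, the regional cache deadlock, the regional config service certificate expiry

Immediate cause of the cache certificate expiry: the regional config service certificate expiry.
Further upstream: the regional cache deadlock, the checkout load balancer failover.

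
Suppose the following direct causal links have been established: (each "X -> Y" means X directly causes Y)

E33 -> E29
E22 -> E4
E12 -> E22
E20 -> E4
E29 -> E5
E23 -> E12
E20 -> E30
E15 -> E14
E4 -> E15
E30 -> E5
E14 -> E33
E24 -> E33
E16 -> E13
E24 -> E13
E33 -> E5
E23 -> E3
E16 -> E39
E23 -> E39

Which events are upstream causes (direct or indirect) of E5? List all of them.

Immediate causes of E5: E30, E33, E29.
Further upstream: E23, E20, E12, E22, E4, E15, E24, E14.

E12, E14, E15, E20, E22, E23, E24, E29, E30, E33, E4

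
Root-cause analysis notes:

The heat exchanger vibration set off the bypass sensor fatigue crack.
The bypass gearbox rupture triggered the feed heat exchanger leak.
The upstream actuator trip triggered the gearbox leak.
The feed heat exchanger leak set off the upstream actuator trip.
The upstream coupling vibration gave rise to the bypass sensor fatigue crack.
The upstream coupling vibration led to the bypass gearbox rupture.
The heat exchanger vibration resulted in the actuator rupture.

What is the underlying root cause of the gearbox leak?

Tracing upstream from the gearbox leak: the gearbox leak ← the upstream actuator trip ← the feed heat exchanger leak ← the bypass gearbox rupture ← the upstream coupling vibration.
The upstream coupling vibration has no stated cause, so it is the root.

the upstream coupling vibration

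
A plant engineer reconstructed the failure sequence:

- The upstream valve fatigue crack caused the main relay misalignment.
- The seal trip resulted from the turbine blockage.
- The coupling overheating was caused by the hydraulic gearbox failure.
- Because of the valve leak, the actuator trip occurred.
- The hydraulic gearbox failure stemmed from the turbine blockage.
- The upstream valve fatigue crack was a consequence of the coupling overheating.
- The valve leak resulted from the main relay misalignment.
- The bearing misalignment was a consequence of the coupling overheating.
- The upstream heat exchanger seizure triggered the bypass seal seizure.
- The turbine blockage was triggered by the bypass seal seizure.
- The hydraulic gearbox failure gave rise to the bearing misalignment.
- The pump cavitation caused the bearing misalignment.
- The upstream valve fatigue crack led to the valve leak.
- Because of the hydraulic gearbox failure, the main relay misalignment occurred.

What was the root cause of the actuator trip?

Tracing upstream from the actuator trip: the actuator trip ← the valve leak ← the main relay misalignment ← the hydraulic gearbox failure ← the turbine blockage ← the bypass seal seizure ← the upstream heat exchanger seizure.
The upstream heat exchanger seizure has no stated cause, so it is the root.

the upstream heat exchanger seizure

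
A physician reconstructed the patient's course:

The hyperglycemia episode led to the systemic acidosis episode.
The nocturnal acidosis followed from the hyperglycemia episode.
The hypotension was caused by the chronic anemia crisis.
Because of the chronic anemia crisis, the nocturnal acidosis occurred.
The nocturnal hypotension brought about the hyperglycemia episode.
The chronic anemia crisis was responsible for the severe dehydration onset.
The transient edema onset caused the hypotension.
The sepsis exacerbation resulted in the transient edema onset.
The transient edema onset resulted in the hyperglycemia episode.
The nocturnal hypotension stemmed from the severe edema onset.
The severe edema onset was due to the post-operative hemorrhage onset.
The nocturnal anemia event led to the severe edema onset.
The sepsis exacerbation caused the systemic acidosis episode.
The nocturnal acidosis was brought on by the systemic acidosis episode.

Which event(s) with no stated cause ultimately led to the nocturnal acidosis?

Tracing upstream from the nocturnal acidosis: the nocturnal acidosis ← the hyperglycemia episode ← the nocturnal hypotension ← the severe edema onset ← the post-operative hemorrhage onset.
A separate upstream branch: the nocturnal acidosis ← the hyperglycemia episode ← the nocturnal hypotension ← the severe edema onset ← the nocturnal anemia event.
A separate upstream branch: the nocturnal acidosis ← the systemic acidosis episode ← the sepsis exacerbation.
A separate upstream branch: the nocturnal acidosis ← the chronic anemia crisis.
Each of those chain origins has no stated cause.

the chronic anemia crisis, the nocturnal anemia event, the post-operative hemorrhage onset, the sepsis exacerbation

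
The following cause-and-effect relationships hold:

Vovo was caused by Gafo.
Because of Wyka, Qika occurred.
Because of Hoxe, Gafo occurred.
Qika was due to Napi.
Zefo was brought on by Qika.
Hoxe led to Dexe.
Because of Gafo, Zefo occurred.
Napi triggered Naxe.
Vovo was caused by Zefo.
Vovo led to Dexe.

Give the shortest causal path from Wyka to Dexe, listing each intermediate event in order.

Wyka → Qika
Qika → Zefo
Zefo → Vovo
Vovo → Dexe
Length: 4 steps.

Wyka → Qika → Zefo → Vovo → Dexe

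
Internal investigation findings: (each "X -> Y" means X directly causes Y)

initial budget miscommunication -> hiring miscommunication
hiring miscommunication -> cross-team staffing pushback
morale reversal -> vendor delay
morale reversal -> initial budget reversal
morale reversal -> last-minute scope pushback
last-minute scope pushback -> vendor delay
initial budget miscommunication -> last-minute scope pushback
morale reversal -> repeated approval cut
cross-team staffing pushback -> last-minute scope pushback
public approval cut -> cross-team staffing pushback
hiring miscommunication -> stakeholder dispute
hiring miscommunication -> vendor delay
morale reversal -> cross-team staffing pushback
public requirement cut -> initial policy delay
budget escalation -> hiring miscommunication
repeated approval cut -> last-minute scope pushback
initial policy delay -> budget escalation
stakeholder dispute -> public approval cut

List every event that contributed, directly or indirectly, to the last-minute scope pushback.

the budget escalation, the cross-team staffing pushback, the hiring miscommunication, the initial budget miscommunication, the initial policy delay, the morale reversal, the public approval cut, the public requirement cut, the repeated approval cut, the stakeholder dispute

Immediate causes of the last-minute scope pushback: the initial budget miscommunication, the morale reversal, the repeated approval cut, the cross-team staffing pushback.
Further upstream: the public requirement cut, the initial policy delay, the budget escalation, the hiring miscommunication, the stakeholder dispute, the public approval cut.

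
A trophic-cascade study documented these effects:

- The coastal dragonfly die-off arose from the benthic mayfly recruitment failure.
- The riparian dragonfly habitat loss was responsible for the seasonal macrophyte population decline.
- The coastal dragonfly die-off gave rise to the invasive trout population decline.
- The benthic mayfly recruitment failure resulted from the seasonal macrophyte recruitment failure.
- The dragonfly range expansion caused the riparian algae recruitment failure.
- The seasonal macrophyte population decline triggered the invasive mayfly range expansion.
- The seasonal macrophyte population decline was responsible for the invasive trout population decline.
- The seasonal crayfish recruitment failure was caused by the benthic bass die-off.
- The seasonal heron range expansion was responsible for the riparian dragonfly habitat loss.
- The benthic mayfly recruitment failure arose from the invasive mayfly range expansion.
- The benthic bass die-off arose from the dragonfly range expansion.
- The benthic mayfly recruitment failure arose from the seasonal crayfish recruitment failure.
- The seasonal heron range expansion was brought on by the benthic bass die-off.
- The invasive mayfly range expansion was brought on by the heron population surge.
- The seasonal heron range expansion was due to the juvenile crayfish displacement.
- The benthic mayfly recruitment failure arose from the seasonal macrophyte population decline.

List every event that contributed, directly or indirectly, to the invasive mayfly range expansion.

Immediate causes of the invasive mayfly range expansion: the heron population surge, the seasonal macrophyte population decline.
Further upstream: the dragonfly range expansion, the benthic bass die-off, the juvenile crayfish displacement, the seasonal heron range expansion, the riparian dragonfly habitat loss.

the benthic bass die-off, the dragonfly range expansion, the heron population surge, the juvenile crayfish displacement, the riparian dragonfly habitat loss, the seasonal heron range expansion, the seasonal macrophyte population decline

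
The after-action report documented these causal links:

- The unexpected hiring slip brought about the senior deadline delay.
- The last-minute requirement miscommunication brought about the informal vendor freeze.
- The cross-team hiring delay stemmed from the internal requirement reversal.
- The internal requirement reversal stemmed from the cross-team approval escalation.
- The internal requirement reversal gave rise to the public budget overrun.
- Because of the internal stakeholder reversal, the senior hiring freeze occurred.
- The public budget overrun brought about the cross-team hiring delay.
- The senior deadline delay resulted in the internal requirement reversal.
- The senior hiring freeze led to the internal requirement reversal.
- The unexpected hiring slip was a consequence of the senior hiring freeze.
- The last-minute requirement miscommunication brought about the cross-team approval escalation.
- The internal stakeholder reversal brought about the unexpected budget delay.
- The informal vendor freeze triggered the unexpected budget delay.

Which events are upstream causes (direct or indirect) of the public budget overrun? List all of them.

the cross-team approval escalation, the internal requirement reversal, the internal stakeholder reversal, the last-minute requirement miscommunication, the senior deadline delay, the senior hiring freeze, the unexpected hiring slip

Immediate cause of the public budget overrun: the internal requirement reversal.
Further upstream: the last-minute requirement miscommunication, the internal stakeholder reversal, the senior hiring freeze, the unexpected hiring slip, the senior deadline delay, the cross-team approval escalation.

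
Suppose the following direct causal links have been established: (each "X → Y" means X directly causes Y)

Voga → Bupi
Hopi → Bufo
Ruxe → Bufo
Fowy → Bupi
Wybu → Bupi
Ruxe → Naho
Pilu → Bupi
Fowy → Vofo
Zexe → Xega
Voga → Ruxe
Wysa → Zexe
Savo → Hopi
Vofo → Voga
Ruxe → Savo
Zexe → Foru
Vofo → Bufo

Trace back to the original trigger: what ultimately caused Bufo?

Tracing upstream from Bufo: Bufo ← Vofo ← Fowy.
Fowy has no stated cause, so it is the root.

Fowy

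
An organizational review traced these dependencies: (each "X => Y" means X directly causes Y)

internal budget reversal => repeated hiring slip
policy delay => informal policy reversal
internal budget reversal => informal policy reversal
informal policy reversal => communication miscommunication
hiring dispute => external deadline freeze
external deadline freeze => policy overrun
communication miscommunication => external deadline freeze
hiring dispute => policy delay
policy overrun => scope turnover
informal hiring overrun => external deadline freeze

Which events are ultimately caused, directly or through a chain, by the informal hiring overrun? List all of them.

Direct effects: the external deadline freeze.
2 steps out: the policy overrun.
3 steps out: the scope turnover.
Not reachable from it: the hiring dispute, the internal budget reversal, the policy delay, the informal policy reversal, the communication miscommunication, the repeated hiring slip.

the external deadline freeze, the policy overrun, the scope turnover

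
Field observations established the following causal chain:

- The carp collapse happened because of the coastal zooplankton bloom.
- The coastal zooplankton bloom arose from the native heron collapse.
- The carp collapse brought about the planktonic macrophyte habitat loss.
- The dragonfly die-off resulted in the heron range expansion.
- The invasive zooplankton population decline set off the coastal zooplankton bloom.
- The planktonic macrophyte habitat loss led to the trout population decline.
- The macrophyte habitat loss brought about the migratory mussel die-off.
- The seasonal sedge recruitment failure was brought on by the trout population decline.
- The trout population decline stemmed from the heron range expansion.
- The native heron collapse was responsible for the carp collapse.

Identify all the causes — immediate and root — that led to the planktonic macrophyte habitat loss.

Immediate cause of the planktonic macrophyte habitat loss: the carp collapse.
Further upstream: the native heron collapse, the invasive zooplankton population decline, the coastal zooplankton bloom.

the carp collapse, the coastal zooplankton bloom, the invasive zooplankton population decline, the native heron collapse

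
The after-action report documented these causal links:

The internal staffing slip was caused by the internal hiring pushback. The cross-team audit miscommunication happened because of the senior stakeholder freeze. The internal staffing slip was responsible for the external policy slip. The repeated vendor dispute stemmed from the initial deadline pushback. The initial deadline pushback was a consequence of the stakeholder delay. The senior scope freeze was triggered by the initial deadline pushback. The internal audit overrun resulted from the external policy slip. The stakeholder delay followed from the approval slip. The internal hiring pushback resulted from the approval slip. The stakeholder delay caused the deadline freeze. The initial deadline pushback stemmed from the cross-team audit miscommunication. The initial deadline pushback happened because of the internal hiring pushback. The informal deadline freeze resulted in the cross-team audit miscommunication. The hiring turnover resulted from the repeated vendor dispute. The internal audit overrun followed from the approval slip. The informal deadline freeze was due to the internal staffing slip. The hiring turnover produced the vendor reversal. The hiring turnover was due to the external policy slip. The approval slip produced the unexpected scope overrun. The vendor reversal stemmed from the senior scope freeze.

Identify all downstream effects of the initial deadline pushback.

Direct effects: the repeated vendor dispute, the senior scope freeze.
2 steps out: the hiring turnover, the vendor reversal.
Not reachable from it: the senior stakeholder freeze, the approval slip, the stakeholder delay, the internal hiring pushback, the unexpected scope overrun, the internal staffing slip, the external policy slip, the informal deadline freeze, the internal audit overrun, the cross-team audit miscommunication, the deadline freeze.

the hiring turnover, the repeated vendor dispute, the senior scope freeze, the vendor reversal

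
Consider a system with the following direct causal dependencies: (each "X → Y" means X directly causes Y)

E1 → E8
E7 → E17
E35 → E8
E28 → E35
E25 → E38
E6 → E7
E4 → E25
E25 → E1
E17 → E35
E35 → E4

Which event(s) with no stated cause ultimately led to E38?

Tracing upstream from E38: E38 ← E25 ← E4 ← E35 ← E17 ← E7 ← E6.
A separate upstream branch: E38 ← E25 ← E4 ← E35 ← E28.
Each of those chain origins has no stated cause.

E28, E6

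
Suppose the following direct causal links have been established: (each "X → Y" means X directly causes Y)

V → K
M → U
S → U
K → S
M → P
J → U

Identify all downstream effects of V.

K, S, U

Direct effects: K.
2 steps out: S.
3 steps out: U.
Not reachable from it: J, M, P.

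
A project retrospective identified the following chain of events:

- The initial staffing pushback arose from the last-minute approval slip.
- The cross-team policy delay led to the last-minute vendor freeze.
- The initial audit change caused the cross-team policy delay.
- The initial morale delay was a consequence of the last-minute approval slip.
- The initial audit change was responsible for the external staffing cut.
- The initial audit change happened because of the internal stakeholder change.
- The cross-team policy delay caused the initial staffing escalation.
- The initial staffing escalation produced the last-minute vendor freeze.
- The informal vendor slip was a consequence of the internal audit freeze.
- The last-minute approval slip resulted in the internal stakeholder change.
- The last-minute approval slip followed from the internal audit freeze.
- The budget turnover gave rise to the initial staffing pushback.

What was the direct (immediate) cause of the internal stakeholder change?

Upstream contributors include the internal audit freeze, but only the last-minute approval slip feeds directly into the internal stakeholder change.

the last-minute approval slip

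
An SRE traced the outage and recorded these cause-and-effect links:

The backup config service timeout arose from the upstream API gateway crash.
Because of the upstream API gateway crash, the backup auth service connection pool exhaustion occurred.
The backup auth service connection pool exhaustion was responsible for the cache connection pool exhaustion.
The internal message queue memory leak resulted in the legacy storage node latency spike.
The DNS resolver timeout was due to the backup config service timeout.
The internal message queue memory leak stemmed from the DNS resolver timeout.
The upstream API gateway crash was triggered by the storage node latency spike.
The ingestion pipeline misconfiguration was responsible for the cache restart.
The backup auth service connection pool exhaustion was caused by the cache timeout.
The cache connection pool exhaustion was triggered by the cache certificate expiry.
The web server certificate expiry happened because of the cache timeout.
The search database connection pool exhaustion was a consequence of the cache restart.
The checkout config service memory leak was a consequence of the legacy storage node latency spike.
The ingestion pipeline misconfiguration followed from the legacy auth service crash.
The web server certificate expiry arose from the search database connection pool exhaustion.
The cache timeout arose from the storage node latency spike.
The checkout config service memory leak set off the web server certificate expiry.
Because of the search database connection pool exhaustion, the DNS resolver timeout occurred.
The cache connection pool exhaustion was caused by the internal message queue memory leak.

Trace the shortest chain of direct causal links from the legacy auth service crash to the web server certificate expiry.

the legacy auth service crash → the ingestion pipeline misconfiguration
the ingestion pipeline misconfiguration → the cache restart
the cache restart → the search database connection pool exhaustion
the search database connection pool exhaustion → the web server certificate expiry
Length: 4 steps.

the legacy auth service crash → the ingestion pipeline misconfiguration → the cache restart → the search database connection pool exhaustion → the web server certificate expiry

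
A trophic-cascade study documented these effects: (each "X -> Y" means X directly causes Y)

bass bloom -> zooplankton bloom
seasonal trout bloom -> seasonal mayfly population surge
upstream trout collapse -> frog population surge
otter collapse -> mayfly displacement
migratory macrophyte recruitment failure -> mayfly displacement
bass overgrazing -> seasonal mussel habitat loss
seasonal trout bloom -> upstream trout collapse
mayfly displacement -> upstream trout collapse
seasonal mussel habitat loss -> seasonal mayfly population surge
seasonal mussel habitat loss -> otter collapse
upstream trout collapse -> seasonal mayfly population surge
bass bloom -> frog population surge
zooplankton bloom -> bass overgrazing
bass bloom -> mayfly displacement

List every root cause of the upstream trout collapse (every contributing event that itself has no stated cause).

the bass bloom, the migratory macrophyte recruitment failure, the seasonal trout bloom

Tracing upstream from the upstream trout collapse: the upstream trout collapse ← the mayfly displacement ← the bass bloom.
A separate upstream branch: the upstream trout collapse ← the mayfly displacement ← the migratory macrophyte recruitment failure.
A separate upstream branch: the upstream trout collapse ← the seasonal trout bloom.
Each of those chain origins has no stated cause.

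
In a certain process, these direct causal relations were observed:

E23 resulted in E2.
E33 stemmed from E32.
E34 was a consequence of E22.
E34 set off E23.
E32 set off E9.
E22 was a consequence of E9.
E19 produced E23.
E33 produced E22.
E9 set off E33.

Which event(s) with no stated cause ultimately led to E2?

Tracing upstream from E2: E2 ← E23 ← E34 ← E22 ← E9 ← E32.
A separate upstream branch: E2 ← E23 ← E19.
Each of those chain origins has no stated cause.

E19, E32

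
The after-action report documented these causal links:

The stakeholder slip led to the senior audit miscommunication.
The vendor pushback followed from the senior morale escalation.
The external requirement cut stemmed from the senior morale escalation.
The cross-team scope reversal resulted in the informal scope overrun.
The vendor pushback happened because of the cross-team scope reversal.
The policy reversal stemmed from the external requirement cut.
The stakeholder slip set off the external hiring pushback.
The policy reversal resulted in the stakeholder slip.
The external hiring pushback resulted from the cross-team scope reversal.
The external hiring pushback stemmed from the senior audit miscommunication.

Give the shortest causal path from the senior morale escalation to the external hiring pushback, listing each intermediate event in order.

the senior morale escalation → the external requirement cut → the policy reversal → the stakeholder slip → the external hiring pushback

the senior morale escalation → the external requirement cut
the external requirement cut → the policy reversal
the policy reversal → the stakeholder slip
the stakeholder slip → the external hiring pushback
Length: 4 steps.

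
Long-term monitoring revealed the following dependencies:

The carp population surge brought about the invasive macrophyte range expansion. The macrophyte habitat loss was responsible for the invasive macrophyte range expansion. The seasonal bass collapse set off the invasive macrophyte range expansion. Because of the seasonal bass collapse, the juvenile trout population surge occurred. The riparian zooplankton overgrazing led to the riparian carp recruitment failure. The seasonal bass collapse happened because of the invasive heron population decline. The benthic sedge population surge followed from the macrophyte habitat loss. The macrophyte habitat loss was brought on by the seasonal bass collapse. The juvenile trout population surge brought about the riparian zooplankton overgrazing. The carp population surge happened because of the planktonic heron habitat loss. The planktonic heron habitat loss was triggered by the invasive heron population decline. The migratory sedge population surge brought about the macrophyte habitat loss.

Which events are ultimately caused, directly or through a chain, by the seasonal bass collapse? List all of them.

the benthic sedge population surge, the invasive macrophyte range expansion, the juvenile trout population surge, the macrophyte habitat loss, the riparian carp recruitment failure, the riparian zooplankton overgrazing

Direct effects: the juvenile trout population surge, the macrophyte habitat loss, the invasive macrophyte range expansion.
2 steps out: the benthic sedge population surge, the riparian zooplankton overgrazing.
3 steps out: the riparian carp recruitment failure.
Not reachable from it: the invasive heron population decline, the planktonic heron habitat loss, the migratory sedge population surge, the carp population surge.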